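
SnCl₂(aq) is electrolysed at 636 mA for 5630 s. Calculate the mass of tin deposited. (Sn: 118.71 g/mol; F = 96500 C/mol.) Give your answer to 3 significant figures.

Q = 0.636 A × 5630 s = 3581 C
n(e⁻) = Q/F = 3581/96500 = 0.03711 mol
Sn²⁺ + 2e⁻ → Sn, so n(Sn) = 0.03711 / 2 = 0.01856 mol
m = 0.01856 × 118.71 = 2.20 g

2.20 g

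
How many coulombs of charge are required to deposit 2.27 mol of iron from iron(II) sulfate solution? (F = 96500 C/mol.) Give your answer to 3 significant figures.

4.38×10^5 C

Fe²⁺ + 2e⁻ → Fe, so n(e⁻) = 2 × 2.27 = 4.540 mol
Q = 4.540 × 96500 = 4.381×10^5 C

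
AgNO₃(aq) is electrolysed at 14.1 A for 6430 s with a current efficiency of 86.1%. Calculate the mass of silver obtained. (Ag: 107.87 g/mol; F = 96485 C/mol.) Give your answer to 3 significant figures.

87.3 g

Q = 14.1 × 6430 = 90660 C
n(e⁻) = 90660 / 96485 = 0.9396 mol
Ag⁺ + e⁻ → Ag, so theoretical m(Ag) = 0.9396 × 107.87 = 101.4 g
Actual mass = 86.1% × 101.4 = 87.3 g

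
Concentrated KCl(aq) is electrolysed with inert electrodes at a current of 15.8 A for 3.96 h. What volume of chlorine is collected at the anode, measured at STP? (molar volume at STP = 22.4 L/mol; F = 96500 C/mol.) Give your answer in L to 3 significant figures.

Q = It = 15.8 × 14256 = 2.252×10^5 C
Moles of electrons = 2.252×10^5 / 96500 = 2.334 mol
2Cl⁻ → Cl₂ + 2e⁻, so n(Cl₂) = 2.334 / 2 = 1.167 mol
V = 1.167 × 22.4 = 26.14 L

26.1 L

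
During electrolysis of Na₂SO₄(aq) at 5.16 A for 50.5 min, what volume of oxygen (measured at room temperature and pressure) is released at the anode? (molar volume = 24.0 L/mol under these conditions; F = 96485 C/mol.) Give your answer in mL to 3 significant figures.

972 mL

Q = It = 5.16 × 3030 = 15630 C
n(e⁻) = Q/F = 15630/96485 = 0.1620 mol
2H₂O → O₂ + 4H⁺ + 4e⁻, so n(O₂) = 0.1620 / 4 = 0.04050 mol
V = 0.04050 × 24.0 = 0.9720 L
= 972 mL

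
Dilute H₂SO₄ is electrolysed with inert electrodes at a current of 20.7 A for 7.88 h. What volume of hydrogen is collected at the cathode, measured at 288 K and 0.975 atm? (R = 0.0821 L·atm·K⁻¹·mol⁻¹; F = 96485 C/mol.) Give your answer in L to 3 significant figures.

Q = 20.7 A × 28368 s = 5.872×10^5 C
n(e⁻) = Q/F = 5.872×10^5/96485 = 6.086 mol
2H⁺ + 2e⁻ → H₂, so n(H₂) = 6.086 / 2 = 3.043 mol
V = nRT/P = 3.043 × 0.0821 × 288 / 0.975 = 73.80 L

73.8 L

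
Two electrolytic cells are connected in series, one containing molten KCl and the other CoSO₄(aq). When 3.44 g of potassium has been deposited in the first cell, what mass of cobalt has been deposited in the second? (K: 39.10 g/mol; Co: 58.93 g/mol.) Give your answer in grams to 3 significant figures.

2.59 g

n(K) = 3.44 / 39.10 = 0.08798 mol
K⁺ + e⁻ → K, so n(e⁻) = 0.08798 mol
The cells are in series, so the same charge (and hence the same n(e⁻) = 0.08798 mol) passes through both.
Co²⁺ + 2e⁻ → Co, so n(Co) = 0.08798 / 2 = 0.04399 mol
m(Co) = 0.04399 × 58.93 = 2.59 g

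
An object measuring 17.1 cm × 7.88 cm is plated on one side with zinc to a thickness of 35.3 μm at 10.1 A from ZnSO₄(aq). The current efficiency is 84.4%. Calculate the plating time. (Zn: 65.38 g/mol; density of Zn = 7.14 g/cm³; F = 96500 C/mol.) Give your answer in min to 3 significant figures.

Plated area = 17.1 × 7.88 = 134.7 cm²
Volume = 134.7 × 35.3×10⁻⁴ cm = 0.4755 cm³
m(Zn) = 0.4755 × 7.14 = 3.395 g
n(Zn) = 3.395 / 65.38 = 0.05193 mol; n(e⁻) = 2 × 0.05193 = 0.1039 mol
Q = 0.1039 × 96500 / 0.844 = 11880 C
t = 11880 / 10.1 = 1176 s = 19.6 min

19.6 min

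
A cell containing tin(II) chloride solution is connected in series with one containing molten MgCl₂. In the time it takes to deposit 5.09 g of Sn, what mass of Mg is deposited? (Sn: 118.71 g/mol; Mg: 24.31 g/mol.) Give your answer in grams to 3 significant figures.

1.04 g

n(Sn) = 5.09 / 118.71 = 0.04288 mol
Sn²⁺ + 2e⁻ → Sn, so n(e⁻) = 2 × 0.04288 = 0.08576 mol
In series, the same 0.08576 mol of electrons flows through the second cell.
Mg²⁺ + 2e⁻ → Mg, so n(Mg) = 0.08576 / 2 = 0.04288 mol
m(Mg) = 0.04288 × 24.31 = 1.04 g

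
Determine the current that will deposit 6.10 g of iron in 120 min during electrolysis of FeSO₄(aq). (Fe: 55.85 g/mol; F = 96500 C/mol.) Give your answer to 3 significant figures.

2.93 A

n(Fe) = 6.10 / 55.85 = 0.1092 mol
Fe²⁺ + 2e⁻ → Fe, so n(e⁻) = 2 × 0.1092 = 0.2184 mol
Q = 0.2184 × 96500 = 21080 C
I = Q / t = 21080 / 7200 s = 2.93 A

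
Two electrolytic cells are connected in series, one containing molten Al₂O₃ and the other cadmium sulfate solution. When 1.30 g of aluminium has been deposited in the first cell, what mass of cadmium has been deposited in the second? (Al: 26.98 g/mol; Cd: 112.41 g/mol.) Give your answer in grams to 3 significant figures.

n(Al) = 1.30 / 26.98 = 0.04818 mol
Al³⁺ + 3e⁻ → Al, so n(e⁻) = 3 × 0.04818 = 0.1445 mol
Same current for the same time ⇒ same n(e⁻) = 0.1445 mol in both cells.
Cd²⁺ + 2e⁻ → Cd, so n(Cd) = 0.1445 / 2 = 0.07225 mol
m(Cd) = 0.07225 × 112.41 = 8.12 g

8.12 g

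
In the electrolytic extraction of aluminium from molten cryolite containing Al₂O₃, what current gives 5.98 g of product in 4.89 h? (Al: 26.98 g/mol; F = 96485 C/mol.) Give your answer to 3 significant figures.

n(Al) = 5.98 / 26.98 = 0.2216 mol
Al³⁺ + 3e⁻ → Al, so n(e⁻) = 3 × 0.2216 = 0.6648 mol
Q = 0.6648 × 96485 = 64140 C
I = Q / t = 64140 / 17604 s = 3.64 A

3.64 A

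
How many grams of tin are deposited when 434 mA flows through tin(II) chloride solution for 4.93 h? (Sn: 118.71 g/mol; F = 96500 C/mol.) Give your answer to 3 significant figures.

Q = It = 0.434 × 17748 = 7703 C
n(e⁻) = 7703 / 96500 = 0.07982 mol
Sn²⁺ + 2e⁻ → Sn, so n(Sn) = 0.07982 / 2 = 0.03991 mol
m = 0.03991 × 118.71 = 4.74 g

4.74 g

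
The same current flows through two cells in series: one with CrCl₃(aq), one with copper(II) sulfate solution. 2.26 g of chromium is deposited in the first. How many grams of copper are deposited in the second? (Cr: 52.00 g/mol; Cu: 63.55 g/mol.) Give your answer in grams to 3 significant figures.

n(Cr) = 2.26 / 52.00 = 0.04346 mol
Cr³⁺ + 3e⁻ → Cr, so n(e⁻) = 3 × 0.04346 = 0.1304 mol
Since the cells are in series, n(e⁻) in the Cu cell is also 0.1304 mol.
Cu²⁺ + 2e⁻ → Cu, so n(Cu) = 0.1304 / 2 = 0.06520 mol
m(Cu) = 0.06520 × 63.55 = 4.14 g

4.14 g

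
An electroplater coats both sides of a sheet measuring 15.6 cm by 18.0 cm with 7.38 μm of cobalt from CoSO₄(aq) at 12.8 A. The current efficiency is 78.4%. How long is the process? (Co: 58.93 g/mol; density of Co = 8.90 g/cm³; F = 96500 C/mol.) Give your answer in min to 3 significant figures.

20.1 min

Plated area = 2 × 15.6 × 18.0 = 561.6 cm²
Volume = 561.6 × 7.38×10⁻⁴ cm = 0.4145 cm³
m(Co) = 0.4145 × 8.90 = 3.689 g
n(Co) = 3.689 / 58.93 = 0.06260 mol; n(e⁻) = 2 × 0.06260 = 0.1252 mol
Q = 0.1252 × 96500 / 0.784 = 15410 C
t = 15410 / 12.8 = 1204 s = 20.1 min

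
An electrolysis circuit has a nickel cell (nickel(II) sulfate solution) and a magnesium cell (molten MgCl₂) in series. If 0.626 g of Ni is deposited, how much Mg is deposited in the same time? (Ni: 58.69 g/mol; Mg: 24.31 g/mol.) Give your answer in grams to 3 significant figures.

0.259 g

n(Ni) = 0.626 / 58.69 = 0.01067 mol
Ni²⁺ + 2e⁻ → Ni, so n(e⁻) = 2 × 0.01067 = 0.02134 mol
Same current for the same time ⇒ same n(e⁻) = 0.02134 mol in both cells.
Mg²⁺ + 2e⁻ → Mg, so n(Mg) = 0.02134 / 2 = 0.01067 mol
m(Mg) = 0.01067 × 24.31 = 0.259 g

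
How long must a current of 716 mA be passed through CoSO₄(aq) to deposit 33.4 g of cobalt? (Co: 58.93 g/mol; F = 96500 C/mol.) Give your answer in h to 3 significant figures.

n(Co) = 33.4 / 58.93 = 0.5668 mol
Co²⁺ + 2e⁻ → Co, so n(e⁻) = 2 × 0.5668 = 1.134 mol
Q = 1.134 × 96500 = 1.094×10^5 C
t = Q / I = 1.094×10^5 / 0.716 = 1.528×10^5 s = 42.4 h

42.4 h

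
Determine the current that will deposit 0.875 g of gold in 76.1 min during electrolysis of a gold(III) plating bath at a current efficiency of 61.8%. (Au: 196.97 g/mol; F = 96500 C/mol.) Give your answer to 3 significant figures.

0.456 A

n(Au) = 0.875 / 196.97 = 0.004442 mol
Au³⁺ + 3e⁻ → Au, so n(e⁻) = 3 × 0.004442 = 0.01333 mol
Q = 0.01333 × 96500 / 0.618 = 2081 C
I = Q / t = 2081 / 4566 s = 0.456 A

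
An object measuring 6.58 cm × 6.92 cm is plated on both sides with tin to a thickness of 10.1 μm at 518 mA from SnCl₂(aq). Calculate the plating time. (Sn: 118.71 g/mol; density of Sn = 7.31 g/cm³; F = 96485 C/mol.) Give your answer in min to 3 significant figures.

35.2 min

Plated area = 2 × 6.58 × 6.92 = 91.07 cm²
Volume = 91.07 × 10.1×10⁻⁴ cm = 0.09198 cm³
m(Sn) = 0.09198 × 7.31 = 0.6724 g
n(Sn) = 0.6724 / 118.71 = 0.005664 mol; n(e⁻) = 2 × 0.005664 = 0.01133 mol
Q = 0.01133 × 96485 = 1093 C
t = 1093 / 0.518 = 2110 s = 35.2 min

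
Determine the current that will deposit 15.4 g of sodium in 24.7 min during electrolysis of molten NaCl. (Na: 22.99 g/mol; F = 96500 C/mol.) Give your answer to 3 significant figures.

n(Na) = 15.4 / 22.99 = 0.6699 mol
Na⁺ + e⁻ → Na, so n(e⁻) = 0.6699 mol
Q = 0.6699 × 96500 = 64650 C
I = Q / t = 64650 / 1482 s = 43.6 A

43.6 A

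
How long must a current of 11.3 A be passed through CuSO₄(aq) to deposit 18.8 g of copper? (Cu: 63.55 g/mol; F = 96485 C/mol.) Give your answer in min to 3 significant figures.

n(Cu) = 18.8 / 63.55 = 0.2958 mol
Cu²⁺ + 2e⁻ → Cu, so n(e⁻) = 2 × 0.2958 = 0.5916 mol
Q = 0.5916 × 96485 = 57080 C
t = Q / I = 57080 / 11.3 = 5051 s = 84.2 min

84.2 min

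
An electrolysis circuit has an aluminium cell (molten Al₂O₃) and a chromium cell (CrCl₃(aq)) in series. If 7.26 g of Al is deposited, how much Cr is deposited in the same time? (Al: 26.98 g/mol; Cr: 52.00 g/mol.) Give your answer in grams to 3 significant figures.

n(Al) = 7.26 / 26.98 = 0.2691 mol
Al³⁺ + 3e⁻ → Al, so n(e⁻) = 3 × 0.2691 = 0.8073 mol
In series, the same 0.8073 mol of electrons flows through the second cell.
Cr³⁺ + 3e⁻ → Cr, so n(Cr) = 0.8073 / 3 = 0.2691 mol
m(Cr) = 0.2691 × 52.00 = 14.0 g

14.0 g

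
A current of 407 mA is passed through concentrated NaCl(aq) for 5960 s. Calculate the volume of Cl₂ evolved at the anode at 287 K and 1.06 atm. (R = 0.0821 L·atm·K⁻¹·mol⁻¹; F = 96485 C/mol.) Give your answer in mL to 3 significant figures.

Q = It = 0.407 × 5960 = 2426 C
n(e⁻) = 2426 / 96485 = 0.02514 mol
2Cl⁻ → Cl₂ + 2e⁻, so n(Cl₂) = 0.02514 / 2 = 0.01257 mol
V = nRT/P = 0.01257 × 0.0821 × 287 / 1.06 = 0.2794 L
= 279 mL

279 mL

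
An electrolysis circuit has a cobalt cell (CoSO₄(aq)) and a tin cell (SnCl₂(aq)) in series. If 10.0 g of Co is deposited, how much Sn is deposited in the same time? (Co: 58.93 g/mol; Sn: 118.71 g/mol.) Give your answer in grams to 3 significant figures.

20.1 g

n(Co) = 10.0 / 58.93 = 0.1697 mol
Co²⁺ + 2e⁻ → Co, so n(e⁻) = 2 × 0.1697 = 0.3394 mol
Since the cells are in series, n(e⁻) in the Sn cell is also 0.3394 mol.
Sn²⁺ + 2e⁻ → Sn, so n(Sn) = 0.3394 / 2 = 0.1697 mol
m(Sn) = 0.1697 × 118.71 = 20.1 g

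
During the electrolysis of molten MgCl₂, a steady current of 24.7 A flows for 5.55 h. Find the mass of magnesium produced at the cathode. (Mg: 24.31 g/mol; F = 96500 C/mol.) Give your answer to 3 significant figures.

62.2 g

Q = It = 24.7 × 19980 = 4.935×10^5 C
Moles of electrons = 4.935×10^5 / 96500 = 5.114 mol
Mg²⁺ + 2e⁻ → Mg, so n(Mg) = 5.114 / 2 = 2.557 mol
m = 2.557 × 24.31 = 62.2 g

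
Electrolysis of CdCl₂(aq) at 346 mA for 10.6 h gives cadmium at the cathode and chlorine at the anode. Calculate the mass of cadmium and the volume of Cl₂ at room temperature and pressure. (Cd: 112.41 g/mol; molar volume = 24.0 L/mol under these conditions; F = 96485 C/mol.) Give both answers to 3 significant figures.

7.69 g Cd; 1.64 L Cl₂

Q = 0.346 × 38160 = 13200 C; n(e⁻) = 13200 / 96485 = 0.1368 mol
Cathode: Cd²⁺ + 2e⁻ → Cd → n(Cd) = 0.1368/2 = 0.06840 mol → 7.69 g
Anode: 2Cl⁻ → Cl₂ + 2e⁻ → n(Cl₂) = 0.1368/2 = 0.06840 mol → 1.64 L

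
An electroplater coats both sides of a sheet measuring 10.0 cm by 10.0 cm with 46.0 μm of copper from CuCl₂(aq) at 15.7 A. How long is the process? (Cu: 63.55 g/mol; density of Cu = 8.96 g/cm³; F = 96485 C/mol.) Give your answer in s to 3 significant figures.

1590 s

Plated area = 2 × 10.0 × 10.0 = 200.0 cm²
Volume = 200.0 × 46.0×10⁻⁴ cm = 0.9200 cm³
m(Cu) = 0.9200 × 8.96 = 8.243 g
n(Cu) = 8.243 / 63.55 = 0.1297 mol; n(e⁻) = 2 × 0.1297 = 0.2594 mol
Q = 0.2594 × 96485 = 25030 C
t = 25030 / 15.7 = 1594 s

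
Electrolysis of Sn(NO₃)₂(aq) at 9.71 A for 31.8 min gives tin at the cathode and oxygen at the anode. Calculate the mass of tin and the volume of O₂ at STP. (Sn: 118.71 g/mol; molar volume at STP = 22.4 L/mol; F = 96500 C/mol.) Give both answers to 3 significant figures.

11.4 g Sn; 1.08 L O₂

Q = 9.71 × 1908 = 18530 C; n(e⁻) = 18530 / 96500 = 0.1920 mol
Cathode: Sn²⁺ + 2e⁻ → Sn → n(Sn) = 0.1920/2 = 0.09600 mol → 11.4 g
Anode: 2H₂O → O₂ + 4H⁺ + 4e⁻ → n(O₂) = 0.1920/4 = 0.04800 mol → 1.08 L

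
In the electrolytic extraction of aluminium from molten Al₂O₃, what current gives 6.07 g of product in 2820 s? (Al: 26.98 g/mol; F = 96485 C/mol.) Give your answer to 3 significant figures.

n(Al) = 6.07 / 26.98 = 0.2250 mol
Al³⁺ + 3e⁻ → Al, so n(e⁻) = 3 × 0.2250 = 0.6750 mol
Q = 0.6750 × 96485 = 65130 C
I = Q / t = 65130 / 2820 s = 23.1 A

23.1 A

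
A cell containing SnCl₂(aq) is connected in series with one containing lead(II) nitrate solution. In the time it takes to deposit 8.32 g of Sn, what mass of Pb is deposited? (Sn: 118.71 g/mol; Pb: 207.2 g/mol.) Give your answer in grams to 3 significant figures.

14.5 g

n(Sn) = 8.32 / 118.71 = 0.07009 mol
Sn²⁺ + 2e⁻ → Sn, so n(e⁻) = 2 × 0.07009 = 0.1402 mol
Since the cells are in series, n(e⁻) in the Pb cell is also 0.1402 mol.
Pb²⁺ + 2e⁻ → Pb, so n(Pb) = 0.1402 / 2 = 0.07010 mol
m(Pb) = 0.07010 × 207.2 = 14.5 g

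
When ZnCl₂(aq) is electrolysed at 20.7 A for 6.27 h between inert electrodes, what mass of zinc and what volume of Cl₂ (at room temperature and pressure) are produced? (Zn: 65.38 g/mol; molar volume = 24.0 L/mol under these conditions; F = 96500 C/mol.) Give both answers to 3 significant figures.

Q = 20.7 × 22572 = 4.672×10^5 C; n(e⁻) = 4.672×10^5 / 96500 = 4.841 mol
Cathode: Zn²⁺ + 2e⁻ → Zn → n(Zn) = 4.841/2 = 2.421 mol → 158 g
Anode: 2Cl⁻ → Cl₂ + 2e⁻ → n(Cl₂) = 4.841/2 = 2.421 mol → 58.1 L

158 g Zn; 58.1 L Cl₂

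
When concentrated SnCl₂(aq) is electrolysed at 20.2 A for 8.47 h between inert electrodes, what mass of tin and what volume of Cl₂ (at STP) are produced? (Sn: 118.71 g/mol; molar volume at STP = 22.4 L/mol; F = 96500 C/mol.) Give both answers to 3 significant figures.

Q = 20.2 × 30492 = 6.159×10^5 C; n(e⁻) = 6.159×10^5 / 96500 = 6.382 mol
Cathode: Sn²⁺ + 2e⁻ → Sn → n(Sn) = 6.382/2 = 3.191 mol → 379 g
Anode: 2Cl⁻ → Cl₂ + 2e⁻ → n(Cl₂) = 6.382/2 = 3.191 mol → 71.5 L

379 g Sn; 71.5 L Cl₂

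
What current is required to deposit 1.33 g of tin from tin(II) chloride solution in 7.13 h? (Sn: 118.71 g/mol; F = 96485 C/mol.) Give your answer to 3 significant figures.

0.0842 A

n(Sn) = 1.33 / 118.71 = 0.01120 mol
Sn²⁺ + 2e⁻ → Sn, so n(e⁻) = 2 × 0.01120 = 0.02240 mol
Q = 0.02240 × 96485 = 2161 C
I = Q / t = 2161 / 25668 s = 0.0842 A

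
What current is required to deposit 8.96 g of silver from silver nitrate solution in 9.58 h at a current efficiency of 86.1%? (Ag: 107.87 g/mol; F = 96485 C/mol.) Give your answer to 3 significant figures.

0.270 A

n(Ag) = 8.96 / 107.87 = 0.08306 mol
Ag⁺ + e⁻ → Ag, so n(e⁻) = 0.08306 mol
Q = 0.08306 × 96485 / 0.861 = 9308 C
I = Q / t = 9308 / 34488 s = 0.270 A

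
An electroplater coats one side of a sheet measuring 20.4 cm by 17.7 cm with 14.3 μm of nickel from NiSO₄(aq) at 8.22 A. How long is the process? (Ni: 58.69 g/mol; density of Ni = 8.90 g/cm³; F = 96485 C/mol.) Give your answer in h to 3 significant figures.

Plated area = 20.4 × 17.7 = 361.1 cm²
Volume = 361.1 × 14.3×10⁻⁴ cm = 0.5164 cm³
m(Ni) = 0.5164 × 8.90 = 4.596 g
n(Ni) = 4.596 / 58.69 = 0.07831 mol; n(e⁻) = 2 × 0.07831 = 0.1566 mol
Q = 0.1566 × 96485 = 15110 C
t = 15110 / 8.22 = 1838 s = 0.511 h

0.511 h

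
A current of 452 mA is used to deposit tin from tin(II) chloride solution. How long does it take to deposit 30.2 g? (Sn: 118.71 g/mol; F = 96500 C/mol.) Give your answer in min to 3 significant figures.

n(Sn) = 30.2 / 118.71 = 0.2544 mol
Sn²⁺ + 2e⁻ → Sn, so n(e⁻) = 2 × 0.2544 = 0.5088 mol
Q = 0.5088 × 96500 = 49100 C
t = Q / I = 49100 / 0.452 = 1.086×10^5 s = 1810 min

1810 min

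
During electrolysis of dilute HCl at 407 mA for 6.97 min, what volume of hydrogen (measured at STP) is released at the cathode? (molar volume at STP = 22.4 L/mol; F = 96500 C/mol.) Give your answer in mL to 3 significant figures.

19.8 mL

Charge passed = 0.407 × 418.2 = 170.2 C
n(e⁻) = Q/F = 170.2/96500 = 0.001764 mol
2H⁺ + 2e⁻ → H₂, so n(H₂) = 0.001764 / 2 = 8.820×10^-4 mol
V = 8.820×10^-4 × 22.4 = 0.01976 L
= 19.8 mL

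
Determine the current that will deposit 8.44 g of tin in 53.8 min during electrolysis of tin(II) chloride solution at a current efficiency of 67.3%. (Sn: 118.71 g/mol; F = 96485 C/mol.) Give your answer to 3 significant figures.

6.32 A

n(Sn) = 8.44 / 118.71 = 0.07110 mol
Sn²⁺ + 2e⁻ → Sn, so n(e⁻) = 2 × 0.07110 = 0.1422 mol
Q = 0.1422 × 96485 / 0.673 = 20390 C
I = Q / t = 20390 / 3228 s = 6.32 A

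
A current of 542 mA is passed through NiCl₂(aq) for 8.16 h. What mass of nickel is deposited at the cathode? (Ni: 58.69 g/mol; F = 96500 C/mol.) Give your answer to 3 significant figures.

4.84 g

Q = 0.542 A × 29376 s = 15920 C
n(e⁻) = 15920 / 96500 = 0.1650 mol
Ni²⁺ + 2e⁻ → Ni, so n(Ni) = 0.1650 / 2 = 0.08250 mol
m = 0.08250 × 58.69 = 4.84 g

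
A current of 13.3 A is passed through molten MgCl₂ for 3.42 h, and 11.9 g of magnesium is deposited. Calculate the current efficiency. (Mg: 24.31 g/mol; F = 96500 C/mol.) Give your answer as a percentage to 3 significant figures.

57.7%

Q = 13.3 × 12312 = 1.637×10^5 C
n(e⁻) = 1.637×10^5 / 96500 = 1.696 mol
Mg²⁺ + 2e⁻ → Mg, so theoretical n(Mg) = 0.8480 mol → 20.61 g
Efficiency = 11.9 / 20.61 = 0.5774 = 57.7%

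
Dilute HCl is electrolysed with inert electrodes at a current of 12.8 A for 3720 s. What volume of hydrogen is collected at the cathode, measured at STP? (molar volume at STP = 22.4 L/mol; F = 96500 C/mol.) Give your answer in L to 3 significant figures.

5.53 L

Q = It = 12.8 × 3720 = 47620 C
n(e⁻) = 47620 / 96500 = 0.4935 mol
2H⁺ + 2e⁻ → H₂, so n(H₂) = 0.4935 / 2 = 0.2468 mol
V = 0.2468 × 22.4 = 5.528 L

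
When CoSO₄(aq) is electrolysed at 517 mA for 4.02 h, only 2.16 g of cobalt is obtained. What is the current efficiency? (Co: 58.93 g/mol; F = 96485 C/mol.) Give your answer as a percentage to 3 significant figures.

Q = 0.517 × 14472 = 7482 C
n(e⁻) = 7482 / 96485 = 0.07755 mol
Co²⁺ + 2e⁻ → Co, so theoretical n(Co) = 0.03878 mol → 2.285 g
Efficiency = 2.16 / 2.285 = 0.9453 = 94.5%

94.5%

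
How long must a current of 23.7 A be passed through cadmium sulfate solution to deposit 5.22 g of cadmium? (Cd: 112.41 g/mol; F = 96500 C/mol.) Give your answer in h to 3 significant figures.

0.105 h

n(Cd) = 5.22 / 112.41 = 0.04644 mol
Cd²⁺ + 2e⁻ → Cd, so n(e⁻) = 2 × 0.04644 = 0.09288 mol
Q = 0.09288 × 96500 = 8963 C
t = Q / I = 8963 / 23.7 = 378.2 s = 0.105 h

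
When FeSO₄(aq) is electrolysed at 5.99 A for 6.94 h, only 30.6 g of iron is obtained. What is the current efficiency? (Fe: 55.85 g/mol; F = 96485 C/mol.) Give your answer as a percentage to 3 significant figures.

Q = 5.99 × 24984 = 1.497×10^5 C
n(e⁻) = 1.497×10^5 / 96485 = 1.552 mol
Fe²⁺ + 2e⁻ → Fe, so theoretical n(Fe) = 0.7760 mol → 43.34 g
Efficiency = 30.6 / 43.34 = 0.7060 = 70.6%

70.6%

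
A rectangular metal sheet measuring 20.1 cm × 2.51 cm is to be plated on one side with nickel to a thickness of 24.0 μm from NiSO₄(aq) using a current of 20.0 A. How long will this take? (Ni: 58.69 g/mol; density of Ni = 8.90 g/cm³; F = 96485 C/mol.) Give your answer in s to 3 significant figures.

177 s

Plated area = 20.1 × 2.51 = 50.45 cm²
Volume = 50.45 × 24.0×10⁻⁴ cm = 0.1211 cm³
m(Ni) = 0.1211 × 8.90 = 1.078 g
n(Ni) = 1.078 / 58.69 = 0.01837 mol; n(e⁻) = 2 × 0.01837 = 0.03674 mol
Q = 0.03674 × 96485 = 3545 C
t = 3545 / 20.0 = 177.3 s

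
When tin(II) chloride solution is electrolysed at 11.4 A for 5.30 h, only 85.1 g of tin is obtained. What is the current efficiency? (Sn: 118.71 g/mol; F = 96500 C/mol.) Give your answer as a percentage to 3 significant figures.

Q = 11.4 × 19080 = 2.175×10^5 C
n(e⁻) = 2.175×10^5 / 96500 = 2.254 mol
Sn²⁺ + 2e⁻ → Sn, so theoretical n(Sn) = 1.127 mol → 133.8 g
Efficiency = 85.1 / 133.8 = 0.6360 = 63.6%

63.6%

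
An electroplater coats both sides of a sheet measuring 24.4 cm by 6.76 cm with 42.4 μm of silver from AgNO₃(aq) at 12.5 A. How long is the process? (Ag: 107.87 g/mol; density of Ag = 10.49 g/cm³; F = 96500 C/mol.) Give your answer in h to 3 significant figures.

Plated area = 2 × 24.4 × 6.76 = 329.9 cm²
Volume = 329.9 × 42.4×10⁻⁴ cm = 1.399 cm³
m(Ag) = 1.399 × 10.49 = 14.68 g
n(Ag) = 14.68 / 107.87 = 0.1361 mol; n(e⁻) = 0.1361 mol
Q = 0.1361 × 96500 = 13130 C
t = 13130 / 12.5 = 1050 s = 0.292 h

0.292 h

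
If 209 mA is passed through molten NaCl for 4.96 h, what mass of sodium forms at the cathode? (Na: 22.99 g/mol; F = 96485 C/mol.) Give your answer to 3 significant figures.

0.889 g

Q = 0.209 A × 17856 s = 3732 C
n(e⁻) = 3732 / 96485 = 0.03868 mol
Na⁺ + e⁻ → Na, so n(Na) = 0.03868 mol
m = 0.03868 × 22.99 = 0.889 g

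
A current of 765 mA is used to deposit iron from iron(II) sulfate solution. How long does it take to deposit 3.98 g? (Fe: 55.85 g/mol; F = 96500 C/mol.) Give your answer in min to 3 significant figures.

n(Fe) = 3.98 / 55.85 = 0.07126 mol
Fe²⁺ + 2e⁻ → Fe, so n(e⁻) = 2 × 0.07126 = 0.1425 mol
Q = 0.1425 × 96500 = 13750 C
t = Q / I = 13750 / 0.765 = 17970 s = 300 min

300 min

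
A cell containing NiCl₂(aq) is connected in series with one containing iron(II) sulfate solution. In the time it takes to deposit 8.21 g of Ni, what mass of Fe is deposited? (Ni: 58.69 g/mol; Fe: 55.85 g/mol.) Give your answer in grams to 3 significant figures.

n(Ni) = 8.21 / 58.69 = 0.1399 mol
Ni²⁺ + 2e⁻ → Ni, so n(e⁻) = 2 × 0.1399 = 0.2798 mol
The cells are in series, so the same charge (and hence the same n(e⁻) = 0.2798 mol) passes through both.
Fe²⁺ + 2e⁻ → Fe, so n(Fe) = 0.2798 / 2 = 0.1399 mol
m(Fe) = 0.1399 × 55.85 = 7.81 g

7.81 g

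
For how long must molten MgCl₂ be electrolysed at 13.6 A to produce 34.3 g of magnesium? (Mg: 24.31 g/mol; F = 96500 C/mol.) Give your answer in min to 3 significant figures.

334 min

n(Mg) = 34.3 / 24.31 = 1.411 mol
Mg²⁺ + 2e⁻ → Mg, so n(e⁻) = 2 × 1.411 = 2.822 mol
Q = 2.822 × 96500 = 2.723×10^5 C
t = Q / I = 2.723×10^5 / 13.6 = 20020 s = 334 min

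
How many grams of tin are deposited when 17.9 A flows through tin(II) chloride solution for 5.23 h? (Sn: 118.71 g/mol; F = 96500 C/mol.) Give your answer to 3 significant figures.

207 g

Charge passed = 17.9 × 18828 = 3.370×10^5 C
n(e⁻) = Q/F = 3.370×10^5/96500 = 3.492 mol
Sn²⁺ + 2e⁻ → Sn, so n(Sn) = 3.492 / 2 = 1.746 mol
m = 1.746 × 118.71 = 207 g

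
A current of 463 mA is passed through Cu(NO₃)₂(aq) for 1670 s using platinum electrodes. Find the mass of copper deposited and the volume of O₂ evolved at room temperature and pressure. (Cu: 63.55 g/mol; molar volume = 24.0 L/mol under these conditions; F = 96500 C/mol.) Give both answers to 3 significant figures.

Q = 0.463 × 1670 = 773.2 C; n(e⁻) = 773.2 / 96500 = 0.008012 mol
Cathode: Cu²⁺ + 2e⁻ → Cu → n(Cu) = 0.008012/2 = 0.004006 mol → 0.255 g
Anode: 2H₂O → O₂ + 4H⁺ + 4e⁻ → n(O₂) = 0.008012/4 = 0.002003 mol → 0.0481 L

0.255 g Cu; 0.0481 L O₂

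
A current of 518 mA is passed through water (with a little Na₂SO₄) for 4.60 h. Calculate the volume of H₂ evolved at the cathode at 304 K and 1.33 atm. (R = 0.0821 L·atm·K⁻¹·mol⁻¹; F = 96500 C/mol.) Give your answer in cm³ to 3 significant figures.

834 cm³

Q = 0.518 A × 16560 s = 8578 C
Moles of electrons = 8578 / 96500 = 0.08889 mol
2H⁺ + 2e⁻ → H₂, so n(H₂) = 0.08889 / 2 = 0.04445 mol
V = nRT/P = 0.04445 × 0.0821 × 304 / 1.33 = 0.8341 L
= 834 cm³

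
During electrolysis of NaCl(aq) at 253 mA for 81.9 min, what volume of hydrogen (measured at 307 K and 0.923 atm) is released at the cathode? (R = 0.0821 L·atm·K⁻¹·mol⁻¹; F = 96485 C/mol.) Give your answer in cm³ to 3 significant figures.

176 cm³

Q = 0.253 A × 4914 s = 1243 C
n(e⁻) = Q/F = 1243/96485 = 0.01288 mol
2H⁺ + 2e⁻ → H₂, so n(H₂) = 0.01288 / 2 = 0.006440 mol
V = nRT/P = 0.006440 × 0.0821 × 307 / 0.923 = 0.1759 L
= 176 cm³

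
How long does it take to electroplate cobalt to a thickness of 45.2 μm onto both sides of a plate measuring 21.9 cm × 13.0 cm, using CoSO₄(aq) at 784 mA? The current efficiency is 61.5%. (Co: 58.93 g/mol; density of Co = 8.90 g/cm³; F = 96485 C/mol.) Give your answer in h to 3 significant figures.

43.2 h

Plated area = 2 × 21.9 × 13.0 = 569.4 cm²
Volume = 569.4 × 45.2×10⁻⁴ cm = 2.574 cm³
m(Co) = 2.574 × 8.90 = 22.91 g
n(Co) = 22.91 / 58.93 = 0.3888 mol; n(e⁻) = 2 × 0.3888 = 0.7776 mol
Q = 0.7776 × 96485 / 0.615 = 1.220×10^5 C
t = 1.220×10^5 / 0.784 = 1.556×10^5 s = 43.2 h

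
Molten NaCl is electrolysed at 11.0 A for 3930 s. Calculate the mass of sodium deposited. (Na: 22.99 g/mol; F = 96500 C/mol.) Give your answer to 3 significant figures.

10.3 g

Charge passed = 11.0 × 3930 = 43230 C
Moles of electrons = 43230 / 96500 = 0.4480 mol
Na⁺ + e⁻ → Na, so n(Na) = 0.4480 mol
m = 0.4480 × 22.99 = 10.3 g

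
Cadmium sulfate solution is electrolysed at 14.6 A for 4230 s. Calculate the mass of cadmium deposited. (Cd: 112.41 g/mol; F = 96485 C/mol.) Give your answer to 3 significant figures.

Q = It = 14.6 × 4230 = 61760 C
n(e⁻) = Q/F = 61760/96485 = 0.6401 mol
Cd²⁺ + 2e⁻ → Cd, so n(Cd) = 0.6401 / 2 = 0.3201 mol
m = 0.3201 × 112.41 = 36.0 g

36.0 g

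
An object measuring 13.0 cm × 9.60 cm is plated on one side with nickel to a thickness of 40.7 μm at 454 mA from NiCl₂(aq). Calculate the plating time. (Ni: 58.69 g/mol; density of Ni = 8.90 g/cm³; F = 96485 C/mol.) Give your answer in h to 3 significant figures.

Plated area = 13.0 × 9.60 = 124.8 cm²
Volume = 124.8 × 40.7×10⁻⁴ cm = 0.5079 cm³
m(Ni) = 0.5079 × 8.90 = 4.520 g
n(Ni) = 4.520 / 58.69 = 0.07701 mol; n(e⁻) = 2 × 0.07701 = 0.1540 mol
Q = 0.1540 × 96485 = 14860 C
t = 14860 / 0.454 = 32730 s = 9.09 h

9.09 h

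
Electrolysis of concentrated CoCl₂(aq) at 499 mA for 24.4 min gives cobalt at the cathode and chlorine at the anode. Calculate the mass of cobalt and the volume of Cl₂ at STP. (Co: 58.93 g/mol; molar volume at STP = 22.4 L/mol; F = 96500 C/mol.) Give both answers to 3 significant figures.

Q = 0.499 × 1464 = 730.5 C; n(e⁻) = 730.5 / 96500 = 0.007570 mol
Cathode: Co²⁺ + 2e⁻ → Co → n(Co) = 0.007570/2 = 0.003785 mol → 0.223 g
Anode: 2Cl⁻ → Cl₂ + 2e⁻ → n(Cl₂) = 0.007570/2 = 0.003785 mol → 0.0848 L

0.223 g Co; 0.0848 L Cl₂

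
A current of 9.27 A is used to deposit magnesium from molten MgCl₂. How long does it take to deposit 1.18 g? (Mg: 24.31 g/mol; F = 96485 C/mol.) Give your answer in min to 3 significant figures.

n(Mg) = 1.18 / 24.31 = 0.04854 mol
Mg²⁺ + 2e⁻ → Mg, so n(e⁻) = 2 × 0.04854 = 0.09708 mol
Q = 0.09708 × 96485 = 9367 C
t = Q / I = 9367 / 9.27 = 1010 s = 16.8 min

16.8 min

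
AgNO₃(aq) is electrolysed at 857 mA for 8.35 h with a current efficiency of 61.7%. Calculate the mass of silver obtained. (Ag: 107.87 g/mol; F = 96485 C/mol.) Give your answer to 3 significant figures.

17.8 g

Q = 0.857 × 30060 = 25760 C
n(e⁻) = 25760 / 96485 = 0.2670 mol
Ag⁺ + e⁻ → Ag, so theoretical m(Ag) = 0.2670 × 107.87 = 28.80 g
Actual mass = 61.7% × 28.80 = 17.8 g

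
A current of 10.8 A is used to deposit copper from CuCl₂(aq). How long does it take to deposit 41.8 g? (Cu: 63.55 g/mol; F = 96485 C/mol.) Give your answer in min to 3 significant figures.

n(Cu) = 41.8 / 63.55 = 0.6577 mol
Cu²⁺ + 2e⁻ → Cu, so n(e⁻) = 2 × 0.6577 = 1.315 mol
Q = 1.315 × 96485 = 1.269×10^5 C
t = Q / I = 1.269×10^5 / 10.8 = 11750 s = 196 min

196 min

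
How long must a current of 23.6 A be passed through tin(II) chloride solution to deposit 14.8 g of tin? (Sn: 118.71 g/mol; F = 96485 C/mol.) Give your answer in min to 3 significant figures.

n(Sn) = 14.8 / 118.71 = 0.1247 mol
Sn²⁺ + 2e⁻ → Sn, so n(e⁻) = 2 × 0.1247 = 0.2494 mol
Q = 0.2494 × 96485 = 24060 C
t = Q / I = 24060 / 23.6 = 1019 s = 17.0 min

17.0 min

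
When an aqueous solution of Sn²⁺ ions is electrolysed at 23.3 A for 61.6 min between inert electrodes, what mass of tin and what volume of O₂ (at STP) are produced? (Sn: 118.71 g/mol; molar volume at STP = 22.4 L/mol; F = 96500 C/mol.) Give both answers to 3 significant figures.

53.0 g Sn; 5.00 L O₂

Q = 23.3 × 3696 = 86120 C; n(e⁻) = 86120 / 96500 = 0.8924 mol
Cathode: Sn²⁺ + 2e⁻ → Sn → n(Sn) = 0.8924/2 = 0.4462 mol → 53.0 g
Anode: 2H₂O → O₂ + 4H⁺ + 4e⁻ → n(O₂) = 0.8924/4 = 0.2231 mol → 5.00 L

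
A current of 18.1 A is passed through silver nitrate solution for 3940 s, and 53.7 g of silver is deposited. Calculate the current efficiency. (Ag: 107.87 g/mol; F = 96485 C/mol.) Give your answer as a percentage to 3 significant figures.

67.4%

Q = 18.1 × 3940 = 71310 C
n(e⁻) = 71310 / 96485 = 0.7391 mol
Ag⁺ + e⁻ → Ag, so theoretical n(Ag) = 0.7391 mol → 79.73 g
Efficiency = 53.7 / 79.73 = 0.6735 = 67.4%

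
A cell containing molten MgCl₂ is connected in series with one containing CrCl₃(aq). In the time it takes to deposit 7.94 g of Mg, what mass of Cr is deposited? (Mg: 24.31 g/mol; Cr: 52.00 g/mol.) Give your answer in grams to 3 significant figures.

n(Mg) = 7.94 / 24.31 = 0.3266 mol
Mg²⁺ + 2e⁻ → Mg, so n(e⁻) = 2 × 0.3266 = 0.6532 mol
Same current for the same time ⇒ same n(e⁻) = 0.6532 mol in both cells.
Cr³⁺ + 3e⁻ → Cr, so n(Cr) = 0.6532 / 3 = 0.2177 mol
m(Cr) = 0.2177 × 52.00 = 11.3 g

11.3 g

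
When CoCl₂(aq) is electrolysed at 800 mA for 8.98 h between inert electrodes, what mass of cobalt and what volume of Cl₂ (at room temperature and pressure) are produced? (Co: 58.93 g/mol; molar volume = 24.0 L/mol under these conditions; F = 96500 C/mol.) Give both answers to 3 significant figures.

Q = 0.800 × 32328 = 25860 C; n(e⁻) = 25860 / 96500 = 0.2680 mol
Cathode: Co²⁺ + 2e⁻ → Co → n(Co) = 0.2680/2 = 0.1340 mol → 7.90 g
Anode: 2Cl⁻ → Cl₂ + 2e⁻ → n(Cl₂) = 0.2680/2 = 0.1340 mol → 3.22 L

7.90 g Co; 3.22 L Cl₂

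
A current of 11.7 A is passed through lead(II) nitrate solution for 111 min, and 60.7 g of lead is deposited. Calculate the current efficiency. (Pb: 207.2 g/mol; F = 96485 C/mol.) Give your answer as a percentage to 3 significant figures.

72.5%

Q = 11.7 × 6660 = 77920 C
n(e⁻) = 77920 / 96485 = 0.8076 mol
Pb²⁺ + 2e⁻ → Pb, so theoretical n(Pb) = 0.4038 mol → 83.67 g
Efficiency = 60.7 / 83.67 = 0.7255 = 72.5%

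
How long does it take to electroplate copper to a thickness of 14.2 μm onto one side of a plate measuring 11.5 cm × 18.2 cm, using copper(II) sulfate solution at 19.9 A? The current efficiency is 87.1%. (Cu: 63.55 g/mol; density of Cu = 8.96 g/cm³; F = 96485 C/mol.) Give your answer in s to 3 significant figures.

Plated area = 11.5 × 18.2 = 209.3 cm²
Volume = 209.3 × 14.2×10⁻⁴ cm = 0.2972 cm³
m(Cu) = 0.2972 × 8.96 = 2.663 g
n(Cu) = 2.663 / 63.55 = 0.04190 mol; n(e⁻) = 2 × 0.04190 = 0.08380 mol
Q = 0.08380 × 96485 / 0.871 = 9283 C
t = 9283 / 19.9 = 466.5 s

467 s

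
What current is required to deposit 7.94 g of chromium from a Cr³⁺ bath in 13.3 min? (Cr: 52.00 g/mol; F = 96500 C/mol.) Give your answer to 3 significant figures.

55.4 A

n(Cr) = 7.94 / 52.00 = 0.1527 mol
Cr³⁺ + 3e⁻ → Cr, so n(e⁻) = 3 × 0.1527 = 0.4581 mol
Q = 0.4581 × 96500 = 44210 C
I = Q / t = 44210 / 798 s = 55.4 A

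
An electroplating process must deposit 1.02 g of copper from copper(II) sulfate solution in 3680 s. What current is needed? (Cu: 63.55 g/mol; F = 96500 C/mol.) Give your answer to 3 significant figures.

0.842 A

n(Cu) = 1.02 / 63.55 = 0.01605 mol
Cu²⁺ + 2e⁻ → Cu, so n(e⁻) = 2 × 0.01605 = 0.03210 mol
Q = 0.03210 × 96500 = 3098 C
I = Q / t = 3098 / 3680 s = 0.842 A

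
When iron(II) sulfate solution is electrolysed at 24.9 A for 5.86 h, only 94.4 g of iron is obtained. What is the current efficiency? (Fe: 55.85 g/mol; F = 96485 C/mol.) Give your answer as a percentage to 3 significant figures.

62.1%

Q = 24.9 × 21096 = 5.253×10^5 C
n(e⁻) = 5.253×10^5 / 96485 = 5.444 mol
Fe²⁺ + 2e⁻ → Fe, so theoretical n(Fe) = 2.722 mol → 152.0 g
Efficiency = 94.4 / 152.0 = 0.6211 = 62.1%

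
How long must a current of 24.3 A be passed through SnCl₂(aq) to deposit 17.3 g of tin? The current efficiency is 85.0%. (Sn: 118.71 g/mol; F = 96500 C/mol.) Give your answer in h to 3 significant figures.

0.378 h

n(Sn) = 17.3 / 118.71 = 0.1457 mol
Sn²⁺ + 2e⁻ → Sn, so n(e⁻) = 2 × 0.1457 = 0.2914 mol
Q = 0.2914 × 96500 / 0.850 = 33080 C
t = Q / I = 33080 / 24.3 = 1361 s = 0.378 h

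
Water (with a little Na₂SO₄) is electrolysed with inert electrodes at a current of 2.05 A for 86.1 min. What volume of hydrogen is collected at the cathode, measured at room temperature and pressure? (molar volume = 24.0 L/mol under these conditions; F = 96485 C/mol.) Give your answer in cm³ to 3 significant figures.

Q = It = 2.05 × 5166 = 10590 C
n(e⁻) = Q/F = 10590/96485 = 0.1098 mol
2H⁺ + 2e⁻ → H₂, so n(H₂) = 0.1098 / 2 = 0.05490 mol
V = 0.05490 × 24.0 = 1.318 L
= 1320 cm³

1320 cm³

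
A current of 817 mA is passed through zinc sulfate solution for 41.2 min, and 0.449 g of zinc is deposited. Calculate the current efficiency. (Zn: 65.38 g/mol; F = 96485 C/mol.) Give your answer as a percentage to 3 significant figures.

65.6%

Q = 0.817 × 2472 = 2020 C
n(e⁻) = 2020 / 96485 = 0.02094 mol
Zn²⁺ + 2e⁻ → Zn, so theoretical n(Zn) = 0.01047 mol → 0.6845 g
Efficiency = 0.449 / 0.6845 = 0.6560 = 65.6%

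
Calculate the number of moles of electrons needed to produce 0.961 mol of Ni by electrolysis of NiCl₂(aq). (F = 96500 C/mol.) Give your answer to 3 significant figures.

Ni²⁺ + 2e⁻ → Ni, so n(e⁻) = 2 × 0.961 = 1.922 mol

1.92 mol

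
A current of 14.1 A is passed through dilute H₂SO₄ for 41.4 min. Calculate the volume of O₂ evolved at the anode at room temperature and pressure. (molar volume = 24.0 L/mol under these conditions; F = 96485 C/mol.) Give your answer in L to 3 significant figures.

2.18 L

Q = It = 14.1 × 2484 = 35020 C
n(e⁻) = 35020 / 96485 = 0.3630 mol
2H₂O → O₂ + 4H⁺ + 4e⁻, so n(O₂) = 0.3630 / 4 = 0.09075 mol
V = 0.09075 × 24.0 = 2.178 L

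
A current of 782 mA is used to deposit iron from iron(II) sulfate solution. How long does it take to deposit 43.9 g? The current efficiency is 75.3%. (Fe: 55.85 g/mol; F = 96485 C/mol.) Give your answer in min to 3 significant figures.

n(Fe) = 43.9 / 55.85 = 0.7860 mol
Fe²⁺ + 2e⁻ → Fe, so n(e⁻) = 2 × 0.7860 = 1.572 mol
Q = 1.572 × 96485 / 0.753 = 2.014×10^5 C
t = Q / I = 2.014×10^5 / 0.782 = 2.575×10^5 s = 4290 min

4290 min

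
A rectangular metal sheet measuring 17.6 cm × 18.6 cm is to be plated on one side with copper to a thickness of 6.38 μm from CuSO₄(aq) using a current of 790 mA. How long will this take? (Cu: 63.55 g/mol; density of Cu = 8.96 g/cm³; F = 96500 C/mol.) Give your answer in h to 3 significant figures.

Plated area = 17.6 × 18.6 = 327.4 cm²
Volume = 327.4 × 6.38×10⁻⁴ cm = 0.2089 cm³
m(Cu) = 0.2089 × 8.96 = 1.872 g
n(Cu) = 1.872 / 63.55 = 0.02946 mol; n(e⁻) = 2 × 0.02946 = 0.05892 mol
Q = 0.05892 × 96500 = 5686 C
t = 5686 / 0.790 = 7197 s = 2.00 h

2.00 h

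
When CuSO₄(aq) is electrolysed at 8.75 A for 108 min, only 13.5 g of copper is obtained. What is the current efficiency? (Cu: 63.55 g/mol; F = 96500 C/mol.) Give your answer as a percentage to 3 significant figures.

Q = 8.75 × 6480 = 56700 C
n(e⁻) = 56700 / 96500 = 0.5876 mol
Cu²⁺ + 2e⁻ → Cu, so theoretical n(Cu) = 0.2938 mol → 18.67 g
Efficiency = 13.5 / 18.67 = 0.7231 = 72.3%

72.3%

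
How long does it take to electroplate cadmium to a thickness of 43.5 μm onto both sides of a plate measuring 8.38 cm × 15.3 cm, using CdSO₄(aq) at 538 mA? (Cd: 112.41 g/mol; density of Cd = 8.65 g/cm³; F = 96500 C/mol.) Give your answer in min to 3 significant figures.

Plated area = 2 × 8.38 × 15.3 = 256.4 cm²
Volume = 256.4 × 43.5×10⁻⁴ cm = 1.115 cm³
m(Cd) = 1.115 × 8.65 = 9.645 g
n(Cd) = 9.645 / 112.41 = 0.08580 mol; n(e⁻) = 2 × 0.08580 = 0.1716 mol
Q = 0.1716 × 96500 = 16560 C
t = 16560 / 0.538 = 30780 s = 513 min

513 min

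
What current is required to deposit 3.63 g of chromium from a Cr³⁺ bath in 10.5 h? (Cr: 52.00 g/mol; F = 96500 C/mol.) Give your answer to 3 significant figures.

n(Cr) = 3.63 / 52.00 = 0.06981 mol
Cr³⁺ + 3e⁻ → Cr, so n(e⁻) = 3 × 0.06981 = 0.2094 mol
Q = 0.2094 × 96500 = 20210 C
I = Q / t = 20210 / 37800 s = 0.535 A

0.535 A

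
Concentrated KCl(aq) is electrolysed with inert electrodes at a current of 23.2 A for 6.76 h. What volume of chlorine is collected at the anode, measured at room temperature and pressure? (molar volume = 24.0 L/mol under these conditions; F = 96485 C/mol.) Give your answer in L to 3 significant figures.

Q = It = 23.2 × 24336 = 5.646×10^5 C
n(e⁻) = 5.646×10^5 / 96485 = 5.852 mol
2Cl⁻ → Cl₂ + 2e⁻, so n(Cl₂) = 5.852 / 2 = 2.926 mol
V = 2.926 × 24.0 = 70.22 L

70.2 L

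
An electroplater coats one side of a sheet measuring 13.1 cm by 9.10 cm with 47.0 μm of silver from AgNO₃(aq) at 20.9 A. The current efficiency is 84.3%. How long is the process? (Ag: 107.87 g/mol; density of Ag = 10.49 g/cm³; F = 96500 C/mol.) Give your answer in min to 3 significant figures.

4.97 min

Plated area = 13.1 × 9.10 = 119.2 cm²
Volume = 119.2 × 47.0×10⁻⁴ cm = 0.5602 cm³
m(Ag) = 0.5602 × 10.49 = 5.876 g
n(Ag) = 5.876 / 107.87 = 0.05447 mol; n(e⁻) = 0.05447 mol
Q = 0.05447 × 96500 / 0.843 = 6235 C
t = 6235 / 20.9 = 298.3 s = 4.97 min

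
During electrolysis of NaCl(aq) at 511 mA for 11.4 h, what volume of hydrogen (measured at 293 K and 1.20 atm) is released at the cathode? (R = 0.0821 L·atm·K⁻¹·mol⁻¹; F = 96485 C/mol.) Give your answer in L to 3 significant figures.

Charge passed = 0.511 × 41040 = 20970 C
Moles of electrons = 20970 / 96485 = 0.2173 mol
2H⁺ + 2e⁻ → H₂, so n(H₂) = 0.2173 / 2 = 0.1087 mol
V = nRT/P = 0.1087 × 0.0821 × 293 / 1.20 = 2.179 L

2.18 L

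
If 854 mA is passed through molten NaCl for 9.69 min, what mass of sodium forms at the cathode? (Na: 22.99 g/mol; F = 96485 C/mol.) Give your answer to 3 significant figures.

0.118 g

Q = It = 0.854 × 581.4 = 496.5 C
n(e⁻) = 496.5 / 96485 = 0.005146 mol
Na⁺ + e⁻ → Na, so n(Na) = 0.005146 mol
m = 0.005146 × 22.99 = 0.118 g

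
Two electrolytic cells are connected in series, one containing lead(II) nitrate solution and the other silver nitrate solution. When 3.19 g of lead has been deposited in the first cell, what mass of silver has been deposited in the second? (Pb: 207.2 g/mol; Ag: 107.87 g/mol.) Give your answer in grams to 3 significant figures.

3.32 g

n(Pb) = 3.19 / 207.2 = 0.01540 mol
Pb²⁺ + 2e⁻ → Pb, so n(e⁻) = 2 × 0.01540 = 0.03080 mol
In series, the same 0.03080 mol of electrons flows through the second cell.
Ag⁺ + e⁻ → Ag, so n(Ag) = 0.03080 mol
m(Ag) = 0.03080 × 107.87 = 3.32 g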